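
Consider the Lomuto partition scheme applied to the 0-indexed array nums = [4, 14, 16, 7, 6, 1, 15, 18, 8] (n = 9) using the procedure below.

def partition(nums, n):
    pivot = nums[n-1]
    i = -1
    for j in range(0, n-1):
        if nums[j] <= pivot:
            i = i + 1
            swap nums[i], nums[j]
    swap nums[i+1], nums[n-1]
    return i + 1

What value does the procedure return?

pivot=8, i=-1
j=0: 4≤8, i=0, swap(0,0) ⇒ [4, 14, 16, 7, 6, 1, 15, 18, 8]
j=1: 14>8, skip
j=2: 16>8, skip
j=3: 7≤8, i=1, swap(1,3) ⇒ [4, 7, 16, 14, 6, 1, 15, 18, 8]
j=4: 6≤8, i=2, swap(2,4) ⇒ [4, 7, 6, 14, 16, 1, 15, 18, 8]
j=5: 1≤8, i=3, swap(3,5) ⇒ [4, 7, 6, 1, 16, 14, 15, 18, 8]
j=6: 15>8, skip
j=7: 18>8, skip
swap(4,8) ⇒ [4, 7, 6, 1, 8, 14, 15, 18, 16]; return 4

4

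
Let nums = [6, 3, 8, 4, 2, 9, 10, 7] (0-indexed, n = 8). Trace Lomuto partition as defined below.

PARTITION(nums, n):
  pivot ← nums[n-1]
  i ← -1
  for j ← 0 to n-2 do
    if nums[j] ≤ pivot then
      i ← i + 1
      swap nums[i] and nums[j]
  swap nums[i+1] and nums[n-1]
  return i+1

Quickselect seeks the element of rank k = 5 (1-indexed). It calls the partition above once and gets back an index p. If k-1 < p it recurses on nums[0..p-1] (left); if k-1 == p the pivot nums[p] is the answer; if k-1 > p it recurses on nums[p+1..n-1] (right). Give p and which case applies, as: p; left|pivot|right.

4; pivot

pivot = nums[7] = 7; i = -1
j=0: nums[0]=6 ≤ 7 → i=0, swap nums[0],nums[0] (no change) → [6, 3, 8, 4, 2, 9, 10, 7]
j=1: nums[1]=3 ≤ 7 → i=1, swap nums[1],nums[1] (no change) → [6, 3, 8, 4, 2, 9, 10, 7]
j=2: nums[2]=8 > 7 → no swap
j=3: nums[3]=4 ≤ 7 → i=2, swap nums[2],nums[3] → [6, 3, 4, 8, 2, 9, 10, 7]
j=4: nums[4]=2 ≤ 7 → i=3, swap nums[3],nums[4] → [6, 3, 4, 2, 8, 9, 10, 7]
j=5: nums[5]=9 > 7 → no swap
j=6: nums[6]=10 > 7 → no swap
final swap nums[4],nums[7] → [6, 3, 4, 2, 7, 9, 10, 8]; return 4
p = 4; k-1 = 4 == 4 ⇒ pivot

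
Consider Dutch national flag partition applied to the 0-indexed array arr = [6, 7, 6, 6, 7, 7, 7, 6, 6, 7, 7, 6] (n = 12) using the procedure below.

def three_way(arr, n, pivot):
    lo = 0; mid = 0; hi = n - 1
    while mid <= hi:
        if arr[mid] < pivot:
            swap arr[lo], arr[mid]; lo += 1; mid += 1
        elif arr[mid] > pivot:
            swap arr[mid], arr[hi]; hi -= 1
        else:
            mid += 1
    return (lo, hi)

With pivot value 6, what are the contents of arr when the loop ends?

[6, 6, 6, 6, 6, 6, 7, 7, 7, 7, 7, 7]

pivot = 6; lo=0, mid=0, hi=11
arr[mid]=6=6: mid=1
arr[mid]=7>6: swap arr[1],arr[11]; hi=10 → [6, 6, 6, 6, 7, 7, 7, 6, 6, 7, 7, 7]
arr[mid]=6=6: mid=2
arr[mid]=6=6: mid=3
arr[mid]=6=6: mid=4
arr[mid]=7>6: swap arr[4],arr[10]; hi=9 → [6, 6, 6, 6, 7, 7, 7, 6, 6, 7, 7, 7]
arr[mid]=7>6: swap arr[4],arr[9]; hi=8 → [6, 6, 6, 6, 7, 7, 7, 6, 6, 7, 7, 7]
arr[mid]=7>6: swap arr[4],arr[8]; hi=7 → [6, 6, 6, 6, 6, 7, 7, 6, 7, 7, 7, 7]
arr[mid]=6=6: mid=5
arr[mid]=7>6: swap arr[5],arr[7]; hi=6 → [6, 6, 6, 6, 6, 6, 7, 7, 7, 7, 7, 7]
arr[mid]=6=6: mid=6
arr[mid]=7>6: swap arr[6],arr[6]; hi=5 → [6, 6, 6, 6, 6, 6, 7, 7, 7, 7, 7, 7]
end: lo=0, hi=5; arr = [6, 6, 6, 6, 6, 6, 7, 7, 7, 7, 7, 7]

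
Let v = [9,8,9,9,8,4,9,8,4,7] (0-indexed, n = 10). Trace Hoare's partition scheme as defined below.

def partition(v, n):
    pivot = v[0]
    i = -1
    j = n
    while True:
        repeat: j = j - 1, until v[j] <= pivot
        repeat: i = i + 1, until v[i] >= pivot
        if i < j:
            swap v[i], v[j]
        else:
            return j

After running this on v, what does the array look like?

pivot = v[0] = 9; i = -1, j = 10
j→9 (v[9]=7≤9), i→0 (v[0]=9≥9); i<j, swap → [7,8,9,9,8,4,9,8,4,9]
j→8 (v[8]=4≤9), i→2 (v[2]=9≥9); i<j, swap → [7,8,4,9,8,4,9,8,9,9]
j→7 (v[7]=8≤9), i→3 (v[3]=9≥9); i<j, swap → [7,8,4,8,8,4,9,9,9,9]
j→6, i→6; i≥j, return j=6. v = [7,8,4,8,8,4,9,9,9,9]

[7,8,4,8,8,4,9,9,9,9]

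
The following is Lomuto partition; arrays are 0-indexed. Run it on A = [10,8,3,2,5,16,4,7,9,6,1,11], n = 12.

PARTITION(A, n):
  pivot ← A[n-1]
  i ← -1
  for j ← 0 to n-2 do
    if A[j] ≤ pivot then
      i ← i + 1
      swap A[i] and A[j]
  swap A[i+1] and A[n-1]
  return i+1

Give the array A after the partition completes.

pivot=11, i=-1
j=0: 10≤11, i=0, swap(0,0) ⇒ [10,8,3,2,5,16,4,7,9,6,1,11]
j=1: 8≤11, i=1, swap(1,1) ⇒ [10,8,3,2,5,16,4,7,9,6,1,11]
j=2: 3≤11, i=2, swap(2,2) ⇒ [10,8,3,2,5,16,4,7,9,6,1,11]
j=3: 2≤11, i=3, swap(3,3) ⇒ [10,8,3,2,5,16,4,7,9,6,1,11]
j=4: 5≤11, i=4, swap(4,4) ⇒ [10,8,3,2,5,16,4,7,9,6,1,11]
j=5: 16>11, skip
j=6: 4≤11, i=5, swap(5,6) ⇒ [10,8,3,2,5,4,16,7,9,6,1,11]
j=7: 7≤11, i=6, swap(6,7) ⇒ [10,8,3,2,5,4,7,16,9,6,1,11]
j=8: 9≤11, i=7, swap(7,8) ⇒ [10,8,3,2,5,4,7,9,16,6,1,11]
j=9: 6≤11, i=8, swap(8,9) ⇒ [10,8,3,2,5,4,7,9,6,16,1,11]
j=10: 1≤11, i=9, swap(9,10) ⇒ [10,8,3,2,5,4,7,9,6,1,16,11]
swap(10,11) ⇒ [10,8,3,2,5,4,7,9,6,1,11,16]; return 10

[10,8,3,2,5,4,7,9,6,1,11,16]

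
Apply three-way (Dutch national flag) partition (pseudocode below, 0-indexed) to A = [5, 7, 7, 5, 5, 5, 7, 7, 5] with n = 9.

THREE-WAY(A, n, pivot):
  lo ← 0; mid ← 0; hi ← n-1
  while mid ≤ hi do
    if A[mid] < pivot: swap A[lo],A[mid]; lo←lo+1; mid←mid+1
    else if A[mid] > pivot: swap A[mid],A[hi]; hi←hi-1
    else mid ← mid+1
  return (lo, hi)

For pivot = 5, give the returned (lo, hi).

(0, 4)

lo=0 mid=0 hi=8
5=5: mid=1
7>5: swap(1,8), hi=7 ⇒ [5, 5, 7, 5, 5, 5, 7, 7, 7]
5=5: mid=2
7>5: swap(2,7), hi=6 ⇒ [5, 5, 7, 5, 5, 5, 7, 7, 7]
7>5: swap(2,6), hi=5 ⇒ [5, 5, 7, 5, 5, 5, 7, 7, 7]
7>5: swap(2,5), hi=4 ⇒ [5, 5, 5, 5, 5, 7, 7, 7, 7]
5=5: mid=3
5=5: mid=4
5=5: mid=5
done. lo=0 hi=4; A=[5, 5, 5, 5, 5, 7, 7, 7, 7]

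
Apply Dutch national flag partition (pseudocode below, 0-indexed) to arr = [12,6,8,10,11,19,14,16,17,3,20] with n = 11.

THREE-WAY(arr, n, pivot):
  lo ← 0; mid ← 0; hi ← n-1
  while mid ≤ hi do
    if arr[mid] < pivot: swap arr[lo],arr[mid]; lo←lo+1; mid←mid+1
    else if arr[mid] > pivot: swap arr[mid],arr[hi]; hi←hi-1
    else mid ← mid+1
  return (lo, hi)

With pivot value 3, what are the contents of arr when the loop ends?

pivot = 3; lo=0, mid=0, hi=10
arr[mid]=12>3: swap arr[0],arr[10]; hi=9 → [20,6,8,10,11,19,14,16,17,3,12]
arr[mid]=20>3: swap arr[0],arr[9]; hi=8 → [3,6,8,10,11,19,14,16,17,20,12]
arr[mid]=3=3: mid=1
arr[mid]=6>3: swap arr[1],arr[8]; hi=7 → [3,17,8,10,11,19,14,16,6,20,12]
arr[mid]=17>3: swap arr[1],arr[7]; hi=6 → [3,16,8,10,11,19,14,17,6,20,12]
arr[mid]=16>3: swap arr[1],arr[6]; hi=5 → [3,14,8,10,11,19,16,17,6,20,12]
arr[mid]=14>3: swap arr[1],arr[5]; hi=4 → [3,19,8,10,11,14,16,17,6,20,12]
arr[mid]=19>3: swap arr[1],arr[4]; hi=3 → [3,11,8,10,19,14,16,17,6,20,12]
arr[mid]=11>3: swap arr[1],arr[3]; hi=2 → [3,10,8,11,19,14,16,17,6,20,12]
arr[mid]=10>3: swap arr[1],arr[2]; hi=1 → [3,8,10,11,19,14,16,17,6,20,12]
arr[mid]=8>3: swap arr[1],arr[1]; hi=0 → [3,8,10,11,19,14,16,17,6,20,12]
end: lo=0, hi=0; arr = [3,8,10,11,19,14,16,17,6,20,12]

[3,8,10,11,19,14,16,17,6,20,12]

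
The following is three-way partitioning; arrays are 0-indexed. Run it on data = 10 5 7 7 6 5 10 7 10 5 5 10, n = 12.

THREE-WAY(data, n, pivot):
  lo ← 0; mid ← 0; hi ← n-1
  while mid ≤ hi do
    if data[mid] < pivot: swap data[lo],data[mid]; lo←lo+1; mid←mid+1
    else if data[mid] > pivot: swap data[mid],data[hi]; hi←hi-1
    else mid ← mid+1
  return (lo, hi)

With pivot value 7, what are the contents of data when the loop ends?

pivot = 7; lo=0, mid=0, hi=11
data[mid]=10>7: swap data[0],data[11]; hi=10 → 10 5 7 7 6 5 10 7 10 5 5 10
data[mid]=10>7: swap data[0],data[10]; hi=9 → 5 5 7 7 6 5 10 7 10 5 10 10
data[mid]=5<7: swap data[0],data[0]; lo=1,mid=1 → 5 5 7 7 6 5 10 7 10 5 10 10
data[mid]=5<7: swap data[1],data[1]; lo=2,mid=2 → 5 5 7 7 6 5 10 7 10 5 10 10
data[mid]=7=7: mid=3
data[mid]=7=7: mid=4
data[mid]=6<7: swap data[2],data[4]; lo=3,mid=5 → 5 5 6 7 7 5 10 7 10 5 10 10
data[mid]=5<7: swap data[3],data[5]; lo=4,mid=6 → 5 5 6 5 7 7 10 7 10 5 10 10
data[mid]=10>7: swap data[6],data[9]; hi=8 → 5 5 6 5 7 7 5 7 10 10 10 10
data[mid]=5<7: swap data[4],data[6]; lo=5,mid=7 → 5 5 6 5 5 7 7 7 10 10 10 10
data[mid]=7=7: mid=8
data[mid]=10>7: swap data[8],data[8]; hi=7 → 5 5 6 5 5 7 7 7 10 10 10 10
end: lo=5, hi=7; data = 5 5 6 5 5 7 7 7 10 10 10 10

5 5 6 5 5 7 7 7 10 10 10 10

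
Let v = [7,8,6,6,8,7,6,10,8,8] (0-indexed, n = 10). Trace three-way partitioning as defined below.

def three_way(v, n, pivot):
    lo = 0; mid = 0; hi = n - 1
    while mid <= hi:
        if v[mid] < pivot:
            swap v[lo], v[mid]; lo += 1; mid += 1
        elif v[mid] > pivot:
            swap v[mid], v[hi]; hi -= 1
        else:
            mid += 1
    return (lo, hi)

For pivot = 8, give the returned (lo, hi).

lo=0 mid=0 hi=9
7<8: swap(0,0), lo=1 mid=1 ⇒ [7,8,6,6,8,7,6,10,8,8]
8=8: mid=2
6<8: swap(1,2), lo=2 mid=3 ⇒ [7,6,8,6,8,7,6,10,8,8]
6<8: swap(2,3), lo=3 mid=4 ⇒ [7,6,6,8,8,7,6,10,8,8]
8=8: mid=5
7<8: swap(3,5), lo=4 mid=6 ⇒ [7,6,6,7,8,8,6,10,8,8]
6<8: swap(4,6), lo=5 mid=7 ⇒ [7,6,6,7,6,8,8,10,8,8]
10>8: swap(7,9), hi=8 ⇒ [7,6,6,7,6,8,8,8,8,10]
8=8: mid=8
8=8: mid=9
done. lo=5 hi=8; v=[7,6,6,7,6,8,8,8,8,10]

(5, 8)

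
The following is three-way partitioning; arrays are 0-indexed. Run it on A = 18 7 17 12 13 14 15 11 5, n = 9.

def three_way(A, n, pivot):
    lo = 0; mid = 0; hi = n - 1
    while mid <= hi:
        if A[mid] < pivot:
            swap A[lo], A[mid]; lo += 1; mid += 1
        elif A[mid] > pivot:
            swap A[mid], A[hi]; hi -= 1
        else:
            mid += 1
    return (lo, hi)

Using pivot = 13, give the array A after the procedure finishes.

lo=0 mid=0 hi=8
18>13: swap(0,8), hi=7 ⇒ 5 7 17 12 13 14 15 11 18
5<13: swap(0,0), lo=1 mid=1 ⇒ 5 7 17 12 13 14 15 11 18
7<13: swap(1,1), lo=2 mid=2 ⇒ 5 7 17 12 13 14 15 11 18
17>13: swap(2,7), hi=6 ⇒ 5 7 11 12 13 14 15 17 18
11<13: swap(2,2), lo=3 mid=3 ⇒ 5 7 11 12 13 14 15 17 18
12<13: swap(3,3), lo=4 mid=4 ⇒ 5 7 11 12 13 14 15 17 18
13=13: mid=5
14>13: swap(5,6), hi=5 ⇒ 5 7 11 12 13 15 14 17 18
15>13: swap(5,5), hi=4 ⇒ 5 7 11 12 13 15 14 17 18
done. lo=4 hi=4; A=5 7 11 12 13 15 14 17 18

5 7 11 12 13 15 14 17 18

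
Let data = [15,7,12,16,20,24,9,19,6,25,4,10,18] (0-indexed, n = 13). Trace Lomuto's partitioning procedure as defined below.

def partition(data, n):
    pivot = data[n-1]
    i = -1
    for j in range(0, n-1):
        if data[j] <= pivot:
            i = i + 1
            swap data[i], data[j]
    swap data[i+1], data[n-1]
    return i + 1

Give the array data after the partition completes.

[15,7,12,16,9,6,4,10,18,25,20,19,24]

pivot = data[12] = 18; i = -1
j=0: data[0]=15 ≤ 18 → i=0, swap data[0],data[0] (no change) → [15,7,12,16,20,24,9,19,6,25,4,10,18]
j=1: data[1]=7 ≤ 18 → i=1, swap data[1],data[1] (no change) → [15,7,12,16,20,24,9,19,6,25,4,10,18]
j=2: data[2]=12 ≤ 18 → i=2, swap data[2],data[2] (no change) → [15,7,12,16,20,24,9,19,6,25,4,10,18]
j=3: data[3]=16 ≤ 18 → i=3, swap data[3],data[3] (no change) → [15,7,12,16,20,24,9,19,6,25,4,10,18]
j=4: data[4]=20 > 18 → no swap
j=5: data[5]=24 > 18 → no swap
j=6: data[6]=9 ≤ 18 → i=4, swap data[4],data[6] → [15,7,12,16,9,24,20,19,6,25,4,10,18]
j=7: data[7]=19 > 18 → no swap
j=8: data[8]=6 ≤ 18 → i=5, swap data[5],data[8] → [15,7,12,16,9,6,20,19,24,25,4,10,18]
j=9: data[9]=25 > 18 → no swap
j=10: data[10]=4 ≤ 18 → i=6, swap data[6],data[10] → [15,7,12,16,9,6,4,19,24,25,20,10,18]
j=11: data[11]=10 ≤ 18 → i=7, swap data[7],data[11] → [15,7,12,16,9,6,4,10,24,25,20,19,18]
final swap data[8],data[12] → [15,7,12,16,9,6,4,10,18,25,20,19,24]; return 8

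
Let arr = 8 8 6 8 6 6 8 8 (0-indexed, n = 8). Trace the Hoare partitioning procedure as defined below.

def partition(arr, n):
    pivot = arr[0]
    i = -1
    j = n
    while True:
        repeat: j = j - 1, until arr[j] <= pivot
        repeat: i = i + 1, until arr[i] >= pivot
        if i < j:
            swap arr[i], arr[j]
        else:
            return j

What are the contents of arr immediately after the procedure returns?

pivot = arr[0] = 8; i = -1, j = 8
j→7 (arr[7]=8≤8), i→0 (arr[0]=8≥8); i<j, swap → 8 8 6 8 6 6 8 8
j→6 (arr[6]=8≤8), i→1 (arr[1]=8≥8); i<j, swap → 8 8 6 8 6 6 8 8
j→5 (arr[5]=6≤8), i→3 (arr[3]=8≥8); i<j, swap → 8 8 6 6 6 8 8 8
j→4, i→5; i≥j, return j=4. arr = 8 8 6 6 6 8 8 8

8 8 6 6 6 8 8 8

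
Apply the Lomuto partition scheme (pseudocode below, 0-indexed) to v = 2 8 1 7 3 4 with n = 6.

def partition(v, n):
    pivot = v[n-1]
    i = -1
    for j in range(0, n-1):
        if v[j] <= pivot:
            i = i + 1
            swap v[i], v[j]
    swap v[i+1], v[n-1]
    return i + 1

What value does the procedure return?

3

pivot=4, i=-1
j=0: 2≤4, i=0, swap(0,0) ⇒ 2 8 1 7 3 4
j=1: 8>4, skip
j=2: 1≤4, i=1, swap(1,2) ⇒ 2 1 8 7 3 4
j=3: 7>4, skip
j=4: 3≤4, i=2, swap(2,4) ⇒ 2 1 3 7 8 4
swap(3,5) ⇒ 2 1 3 4 8 7; return 3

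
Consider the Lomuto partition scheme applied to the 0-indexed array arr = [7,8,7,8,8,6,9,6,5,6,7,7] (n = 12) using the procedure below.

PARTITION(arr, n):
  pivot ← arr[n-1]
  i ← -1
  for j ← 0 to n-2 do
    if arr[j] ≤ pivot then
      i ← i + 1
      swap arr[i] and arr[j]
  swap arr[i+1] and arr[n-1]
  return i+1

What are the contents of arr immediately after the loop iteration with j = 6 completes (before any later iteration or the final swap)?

pivot = arr[11] = 7; i = -1
j=0: arr[0]=7 ≤ 7 → i=0, swap arr[0],arr[0] (no change) → [7,8,7,8,8,6,9,6,5,6,7,7]
j=1: arr[1]=8 > 7 → no swap
j=2: arr[2]=7 ≤ 7 → i=1, swap arr[1],arr[2] → [7,7,8,8,8,6,9,6,5,6,7,7]
j=3: arr[3]=8 > 7 → no swap
j=4: arr[4]=8 > 7 → no swap
j=5: arr[5]=6 ≤ 7 → i=2, swap arr[2],arr[5] → [7,7,6,8,8,8,9,6,5,6,7,7]
j=6: arr[6]=9 > 7 → no swap
(after j=6) arr = [7,7,6,8,8,8,9,6,5,6,7,7]

[7,7,6,8,8,8,9,6,5,6,7,7]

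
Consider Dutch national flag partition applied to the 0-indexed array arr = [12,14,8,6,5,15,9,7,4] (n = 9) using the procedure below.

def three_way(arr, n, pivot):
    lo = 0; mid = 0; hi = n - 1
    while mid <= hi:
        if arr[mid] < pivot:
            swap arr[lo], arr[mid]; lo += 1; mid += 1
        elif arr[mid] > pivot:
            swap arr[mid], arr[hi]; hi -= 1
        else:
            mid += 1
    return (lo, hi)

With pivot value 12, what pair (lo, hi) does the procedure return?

(6, 6)

pivot = 12; lo=0, mid=0, hi=8
arr[mid]=12=12: mid=1
arr[mid]=14>12: swap arr[1],arr[8]; hi=7 → [12,4,8,6,5,15,9,7,14]
arr[mid]=4<12: swap arr[0],arr[1]; lo=1,mid=2 → [4,12,8,6,5,15,9,7,14]
arr[mid]=8<12: swap arr[1],arr[2]; lo=2,mid=3 → [4,8,12,6,5,15,9,7,14]
arr[mid]=6<12: swap arr[2],arr[3]; lo=3,mid=4 → [4,8,6,12,5,15,9,7,14]
arr[mid]=5<12: swap arr[3],arr[4]; lo=4,mid=5 → [4,8,6,5,12,15,9,7,14]
arr[mid]=15>12: swap arr[5],arr[7]; hi=6 → [4,8,6,5,12,7,9,15,14]
arr[mid]=7<12: swap arr[4],arr[5]; lo=5,mid=6 → [4,8,6,5,7,12,9,15,14]
arr[mid]=9<12: swap arr[5],arr[6]; lo=6,mid=7 → [4,8,6,5,7,9,12,15,14]
end: lo=6, hi=6; arr = [4,8,6,5,7,9,12,15,14]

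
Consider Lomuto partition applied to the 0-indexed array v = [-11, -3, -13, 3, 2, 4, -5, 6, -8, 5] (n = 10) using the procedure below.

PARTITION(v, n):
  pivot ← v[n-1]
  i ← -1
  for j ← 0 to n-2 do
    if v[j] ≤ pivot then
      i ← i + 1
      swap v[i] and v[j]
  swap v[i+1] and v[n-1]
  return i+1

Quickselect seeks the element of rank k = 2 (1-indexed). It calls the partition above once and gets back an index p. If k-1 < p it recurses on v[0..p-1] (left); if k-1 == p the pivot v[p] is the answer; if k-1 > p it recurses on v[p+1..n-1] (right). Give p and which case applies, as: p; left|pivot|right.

8; left

pivot=5, i=-1
j=0: -11≤5, i=0, swap(0,0) ⇒ [-11, -3, -13, 3, 2, 4, -5, 6, -8, 5]
j=1: -3≤5, i=1, swap(1,1) ⇒ [-11, -3, -13, 3, 2, 4, -5, 6, -8, 5]
j=2: -13≤5, i=2, swap(2,2) ⇒ [-11, -3, -13, 3, 2, 4, -5, 6, -8, 5]
j=3: 3≤5, i=3, swap(3,3) ⇒ [-11, -3, -13, 3, 2, 4, -5, 6, -8, 5]
j=4: 2≤5, i=4, swap(4,4) ⇒ [-11, -3, -13, 3, 2, 4, -5, 6, -8, 5]
j=5: 4≤5, i=5, swap(5,5) ⇒ [-11, -3, -13, 3, 2, 4, -5, 6, -8, 5]
j=6: -5≤5, i=6, swap(6,6) ⇒ [-11, -3, -13, 3, 2, 4, -5, 6, -8, 5]
j=7: 6>5, skip
j=8: -8≤5, i=7, swap(7,8) ⇒ [-11, -3, -13, 3, 2, 4, -5, -8, 6, 5]
swap(8,9) ⇒ [-11, -3, -13, 3, 2, 4, -5, -8, 5, 6]; return 8
p = 8; k-1 = 1 < 8 ⇒ left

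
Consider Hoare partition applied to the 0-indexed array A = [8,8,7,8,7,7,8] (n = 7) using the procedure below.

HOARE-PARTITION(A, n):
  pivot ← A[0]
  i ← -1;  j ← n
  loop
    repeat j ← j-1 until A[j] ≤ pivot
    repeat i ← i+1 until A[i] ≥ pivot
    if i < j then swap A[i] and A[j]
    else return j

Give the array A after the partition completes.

[8,7,7,7,8,8,8]

pivot = A[0] = 8; i = -1, j = 7
j→6 (A[6]=8≤8), i→0 (A[0]=8≥8); i<j, swap → [8,8,7,8,7,7,8]
j→5 (A[5]=7≤8), i→1 (A[1]=8≥8); i<j, swap → [8,7,7,8,7,8,8]
j→4 (A[4]=7≤8), i→3 (A[3]=8≥8); i<j, swap → [8,7,7,7,8,8,8]
j→3, i→4; i≥j, return j=3. A = [8,7,7,7,8,8,8]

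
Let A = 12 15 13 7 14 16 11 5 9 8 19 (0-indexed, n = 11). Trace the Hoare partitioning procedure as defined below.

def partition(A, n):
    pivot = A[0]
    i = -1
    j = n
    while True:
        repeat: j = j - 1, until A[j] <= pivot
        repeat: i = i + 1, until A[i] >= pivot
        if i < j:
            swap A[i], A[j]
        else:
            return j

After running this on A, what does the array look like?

8 9 5 7 11 16 14 13 15 12 19

pivot=12
j stops at 9 (8), i stops at 0 (12); swap ⇒ 8 15 13 7 14 16 11 5 9 12 19
j stops at 8 (9), i stops at 1 (15); swap ⇒ 8 9 13 7 14 16 11 5 15 12 19
j stops at 7 (5), i stops at 2 (13); swap ⇒ 8 9 5 7 14 16 11 13 15 12 19
j stops at 6 (11), i stops at 4 (14); swap ⇒ 8 9 5 7 11 16 14 13 15 12 19
j stops at 4, i stops at 5; i≥j ⇒ return 4. A=8 9 5 7 11 16 14 13 15 12 19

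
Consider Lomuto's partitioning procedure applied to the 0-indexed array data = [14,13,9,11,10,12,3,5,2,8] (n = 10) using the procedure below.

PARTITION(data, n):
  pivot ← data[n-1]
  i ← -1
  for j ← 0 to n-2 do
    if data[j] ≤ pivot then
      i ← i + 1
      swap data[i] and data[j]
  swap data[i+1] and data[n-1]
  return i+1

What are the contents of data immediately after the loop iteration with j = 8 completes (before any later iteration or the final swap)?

[3,5,2,11,10,12,14,13,9,8]

pivot = data[9] = 8; i = -1
j=0: data[0]=14 > 8 → no swap
j=1: data[1]=13 > 8 → no swap
j=2: data[2]=9 > 8 → no swap
j=3: data[3]=11 > 8 → no swap
j=4: data[4]=10 > 8 → no swap
j=5: data[5]=12 > 8 → no swap
j=6: data[6]=3 ≤ 8 → i=0, swap data[0],data[6] → [3,13,9,11,10,12,14,5,2,8]
j=7: data[7]=5 ≤ 8 → i=1, swap data[1],data[7] → [3,5,9,11,10,12,14,13,2,8]
j=8: data[8]=2 ≤ 8 → i=2, swap data[2],data[8] → [3,5,2,11,10,12,14,13,9,8]
(after j=8) data = [3,5,2,11,10,12,14,13,9,8]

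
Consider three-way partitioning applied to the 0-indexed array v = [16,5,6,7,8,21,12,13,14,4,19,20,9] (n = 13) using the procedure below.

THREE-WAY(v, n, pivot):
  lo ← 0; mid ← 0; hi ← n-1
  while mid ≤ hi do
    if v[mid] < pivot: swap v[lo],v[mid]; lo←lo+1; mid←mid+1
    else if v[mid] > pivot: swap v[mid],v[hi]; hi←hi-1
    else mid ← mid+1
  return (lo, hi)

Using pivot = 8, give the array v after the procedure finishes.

lo=0 mid=0 hi=12
16>8: swap(0,12), hi=11 ⇒ [9,5,6,7,8,21,12,13,14,4,19,20,16]
9>8: swap(0,11), hi=10 ⇒ [20,5,6,7,8,21,12,13,14,4,19,9,16]
20>8: swap(0,10), hi=9 ⇒ [19,5,6,7,8,21,12,13,14,4,20,9,16]
19>8: swap(0,9), hi=8 ⇒ [4,5,6,7,8,21,12,13,14,19,20,9,16]
4<8: swap(0,0), lo=1 mid=1 ⇒ [4,5,6,7,8,21,12,13,14,19,20,9,16]
5<8: swap(1,1), lo=2 mid=2 ⇒ [4,5,6,7,8,21,12,13,14,19,20,9,16]
6<8: swap(2,2), lo=3 mid=3 ⇒ [4,5,6,7,8,21,12,13,14,19,20,9,16]
7<8: swap(3,3), lo=4 mid=4 ⇒ [4,5,6,7,8,21,12,13,14,19,20,9,16]
8=8: mid=5
21>8: swap(5,8), hi=7 ⇒ [4,5,6,7,8,14,12,13,21,19,20,9,16]
14>8: swap(5,7), hi=6 ⇒ [4,5,6,7,8,13,12,14,21,19,20,9,16]
13>8: swap(5,6), hi=5 ⇒ [4,5,6,7,8,12,13,14,21,19,20,9,16]
12>8: swap(5,5), hi=4 ⇒ [4,5,6,7,8,12,13,14,21,19,20,9,16]
done. lo=4 hi=4; v=[4,5,6,7,8,12,13,14,21,19,20,9,16]

[4,5,6,7,8,12,13,14,21,19,20,9,16]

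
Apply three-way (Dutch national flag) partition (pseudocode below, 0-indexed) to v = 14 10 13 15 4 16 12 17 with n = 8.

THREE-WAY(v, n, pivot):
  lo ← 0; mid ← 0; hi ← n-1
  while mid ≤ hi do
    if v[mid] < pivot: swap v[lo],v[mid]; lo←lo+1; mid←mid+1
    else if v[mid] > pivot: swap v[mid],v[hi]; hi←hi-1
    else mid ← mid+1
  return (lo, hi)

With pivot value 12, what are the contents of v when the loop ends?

10 4 12 15 16 13 17 14

pivot = 12; lo=0, mid=0, hi=7
v[mid]=14>12: swap v[0],v[7]; hi=6 → 17 10 13 15 4 16 12 14
v[mid]=17>12: swap v[0],v[6]; hi=5 → 12 10 13 15 4 16 17 14
v[mid]=12=12: mid=1
v[mid]=10<12: swap v[0],v[1]; lo=1,mid=2 → 10 12 13 15 4 16 17 14
v[mid]=13>12: swap v[2],v[5]; hi=4 → 10 12 16 15 4 13 17 14
v[mid]=16>12: swap v[2],v[4]; hi=3 → 10 12 4 15 16 13 17 14
v[mid]=4<12: swap v[1],v[2]; lo=2,mid=3 → 10 4 12 15 16 13 17 14
v[mid]=15>12: swap v[3],v[3]; hi=2 → 10 4 12 15 16 13 17 14
end: lo=2, hi=2; v = 10 4 12 15 16 13 17 14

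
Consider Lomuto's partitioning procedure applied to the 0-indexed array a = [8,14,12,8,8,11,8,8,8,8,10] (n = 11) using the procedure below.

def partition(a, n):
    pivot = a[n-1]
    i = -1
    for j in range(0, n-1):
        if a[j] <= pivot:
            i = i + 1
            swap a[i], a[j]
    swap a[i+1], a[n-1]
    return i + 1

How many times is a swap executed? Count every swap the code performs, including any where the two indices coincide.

pivot = a[10] = 10; i = -1
j=0: a[0]=8 ≤ 10 → i=0, swap a[0],a[0] (no change) → [8,14,12,8,8,11,8,8,8,8,10]
j=1: a[1]=14 > 10 → no swap
j=2: a[2]=12 > 10 → no swap
j=3: a[3]=8 ≤ 10 → i=1, swap a[1],a[3] → [8,8,12,14,8,11,8,8,8,8,10]
j=4: a[4]=8 ≤ 10 → i=2, swap a[2],a[4] → [8,8,8,14,12,11,8,8,8,8,10]
j=5: a[5]=11 > 10 → no swap
j=6: a[6]=8 ≤ 10 → i=3, swap a[3],a[6] → [8,8,8,8,12,11,14,8,8,8,10]
j=7: a[7]=8 ≤ 10 → i=4, swap a[4],a[7] → [8,8,8,8,8,11,14,12,8,8,10]
j=8: a[8]=8 ≤ 10 → i=5, swap a[5],a[8] → [8,8,8,8,8,8,14,12,11,8,10]
j=9: a[9]=8 ≤ 10 → i=6, swap a[6],a[9] → [8,8,8,8,8,8,8,12,11,14,10]
final swap a[7],a[10] → [8,8,8,8,8,8,8,10,11,14,12]; return 7

8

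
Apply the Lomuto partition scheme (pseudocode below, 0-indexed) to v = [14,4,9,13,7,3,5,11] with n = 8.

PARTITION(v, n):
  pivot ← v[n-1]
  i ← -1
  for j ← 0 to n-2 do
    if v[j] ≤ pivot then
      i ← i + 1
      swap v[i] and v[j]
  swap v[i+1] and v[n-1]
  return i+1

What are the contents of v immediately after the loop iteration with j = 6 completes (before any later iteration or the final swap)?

[4,9,7,3,5,13,14,11]

pivot=11, i=-1
j=0: 14>11, skip
j=1: 4≤11, i=0, swap(0,1) ⇒ [4,14,9,13,7,3,5,11]
j=2: 9≤11, i=1, swap(1,2) ⇒ [4,9,14,13,7,3,5,11]
j=3: 13>11, skip
j=4: 7≤11, i=2, swap(2,4) ⇒ [4,9,7,13,14,3,5,11]
j=5: 3≤11, i=3, swap(3,5) ⇒ [4,9,7,3,14,13,5,11]
j=6: 5≤11, i=4, swap(4,6) ⇒ [4,9,7,3,5,13,14,11]
(after j=6) v = [4,9,7,3,5,13,14,11]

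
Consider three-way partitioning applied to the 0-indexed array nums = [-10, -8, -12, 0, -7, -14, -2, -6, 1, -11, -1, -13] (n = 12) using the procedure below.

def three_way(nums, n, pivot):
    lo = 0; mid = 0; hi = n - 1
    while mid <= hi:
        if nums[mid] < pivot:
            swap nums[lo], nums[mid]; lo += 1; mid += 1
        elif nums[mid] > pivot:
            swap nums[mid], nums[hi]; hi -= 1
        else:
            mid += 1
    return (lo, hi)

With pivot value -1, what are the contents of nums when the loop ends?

pivot = -1; lo=0, mid=0, hi=11
nums[mid]=-10<-1: swap nums[0],nums[0]; lo=1,mid=1 → [-10, -8, -12, 0, -7, -14, -2, -6, 1, -11, -1, -13]
nums[mid]=-8<-1: swap nums[1],nums[1]; lo=2,mid=2 → [-10, -8, -12, 0, -7, -14, -2, -6, 1, -11, -1, -13]
nums[mid]=-12<-1: swap nums[2],nums[2]; lo=3,mid=3 → [-10, -8, -12, 0, -7, -14, -2, -6, 1, -11, -1, -13]
nums[mid]=0>-1: swap nums[3],nums[11]; hi=10 → [-10, -8, -12, -13, -7, -14, -2, -6, 1, -11, -1, 0]
nums[mid]=-13<-1: swap nums[3],nums[3]; lo=4,mid=4 → [-10, -8, -12, -13, -7, -14, -2, -6, 1, -11, -1, 0]
nums[mid]=-7<-1: swap nums[4],nums[4]; lo=5,mid=5 → [-10, -8, -12, -13, -7, -14, -2, -6, 1, -11, -1, 0]
nums[mid]=-14<-1: swap nums[5],nums[5]; lo=6,mid=6 → [-10, -8, -12, -13, -7, -14, -2, -6, 1, -11, -1, 0]
nums[mid]=-2<-1: swap nums[6],nums[6]; lo=7,mid=7 → [-10, -8, -12, -13, -7, -14, -2, -6, 1, -11, -1, 0]
nums[mid]=-6<-1: swap nums[7],nums[7]; lo=8,mid=8 → [-10, -8, -12, -13, -7, -14, -2, -6, 1, -11, -1, 0]
nums[mid]=1>-1: swap nums[8],nums[10]; hi=9 → [-10, -8, -12, -13, -7, -14, -2, -6, -1, -11, 1, 0]
nums[mid]=-1=-1: mid=9
nums[mid]=-11<-1: swap nums[8],nums[9]; lo=9,mid=10 → [-10, -8, -12, -13, -7, -14, -2, -6, -11, -1, 1, 0]
end: lo=9, hi=9; nums = [-10, -8, -12, -13, -7, -14, -2, -6, -11, -1, 1, 0]

[-10, -8, -12, -13, -7, -14, -2, -6, -11, -1, 1, 0]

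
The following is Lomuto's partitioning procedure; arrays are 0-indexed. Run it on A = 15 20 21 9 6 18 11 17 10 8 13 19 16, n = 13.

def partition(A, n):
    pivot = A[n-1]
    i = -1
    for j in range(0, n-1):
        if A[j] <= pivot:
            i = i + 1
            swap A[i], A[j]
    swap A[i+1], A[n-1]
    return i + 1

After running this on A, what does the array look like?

pivot=16, i=-1
j=0: 15≤16, i=0, swap(0,0) ⇒ 15 20 21 9 6 18 11 17 10 8 13 19 16
j=1: 20>16, skip
j=2: 21>16, skip
j=3: 9≤16, i=1, swap(1,3) ⇒ 15 9 21 20 6 18 11 17 10 8 13 19 16
j=4: 6≤16, i=2, swap(2,4) ⇒ 15 9 6 20 21 18 11 17 10 8 13 19 16
j=5: 18>16, skip
j=6: 11≤16, i=3, swap(3,6) ⇒ 15 9 6 11 21 18 20 17 10 8 13 19 16
j=7: 17>16, skip
j=8: 10≤16, i=4, swap(4,8) ⇒ 15 9 6 11 10 18 20 17 21 8 13 19 16
j=9: 8≤16, i=5, swap(5,9) ⇒ 15 9 6 11 10 8 20 17 21 18 13 19 16
j=10: 13≤16, i=6, swap(6,10) ⇒ 15 9 6 11 10 8 13 17 21 18 20 19 16
j=11: 19>16, skip
swap(7,12) ⇒ 15 9 6 11 10 8 13 16 21 18 20 19 17; return 7

15 9 6 11 10 8 13 16 21 18 20 19 17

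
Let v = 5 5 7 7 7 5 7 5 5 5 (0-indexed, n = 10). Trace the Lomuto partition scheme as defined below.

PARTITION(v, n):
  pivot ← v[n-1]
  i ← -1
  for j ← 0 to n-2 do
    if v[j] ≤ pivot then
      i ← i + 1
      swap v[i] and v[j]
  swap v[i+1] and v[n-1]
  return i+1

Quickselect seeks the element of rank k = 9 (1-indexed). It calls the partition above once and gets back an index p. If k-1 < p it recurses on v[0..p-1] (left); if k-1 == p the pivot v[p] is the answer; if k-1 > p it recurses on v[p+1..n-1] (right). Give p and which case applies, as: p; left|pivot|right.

pivot=5, i=-1
j=0: 5≤5, i=0, swap(0,0) ⇒ 5 5 7 7 7 5 7 5 5 5
j=1: 5≤5, i=1, swap(1,1) ⇒ 5 5 7 7 7 5 7 5 5 5
j=2: 7>5, skip
j=3: 7>5, skip
j=4: 7>5, skip
j=5: 5≤5, i=2, swap(2,5) ⇒ 5 5 5 7 7 7 7 5 5 5
j=6: 7>5, skip
j=7: 5≤5, i=3, swap(3,7) ⇒ 5 5 5 5 7 7 7 7 5 5
j=8: 5≤5, i=4, swap(4,8) ⇒ 5 5 5 5 5 7 7 7 7 5
swap(5,9) ⇒ 5 5 5 5 5 5 7 7 7 7; return 5
p = 5; k-1 = 8 > 5 ⇒ right

5; right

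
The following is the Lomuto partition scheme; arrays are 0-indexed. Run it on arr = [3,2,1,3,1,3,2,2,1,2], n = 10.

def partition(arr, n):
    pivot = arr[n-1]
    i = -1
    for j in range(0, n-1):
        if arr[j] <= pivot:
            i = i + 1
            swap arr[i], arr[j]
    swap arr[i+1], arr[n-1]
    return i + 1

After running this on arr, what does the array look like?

[2,1,1,2,2,1,2,3,3,3]

pivot = arr[9] = 2; i = -1
j=0: arr[0]=3 > 2 → no swap
j=1: arr[1]=2 ≤ 2 → i=0, swap arr[0],arr[1] → [2,3,1,3,1,3,2,2,1,2]
j=2: arr[2]=1 ≤ 2 → i=1, swap arr[1],arr[2] → [2,1,3,3,1,3,2,2,1,2]
j=3: arr[3]=3 > 2 → no swap
j=4: arr[4]=1 ≤ 2 → i=2, swap arr[2],arr[4] → [2,1,1,3,3,3,2,2,1,2]
j=5: arr[5]=3 > 2 → no swap
j=6: arr[6]=2 ≤ 2 → i=3, swap arr[3],arr[6] → [2,1,1,2,3,3,3,2,1,2]
j=7: arr[7]=2 ≤ 2 → i=4, swap arr[4],arr[7] → [2,1,1,2,2,3,3,3,1,2]
j=8: arr[8]=1 ≤ 2 → i=5, swap arr[5],arr[8] → [2,1,1,2,2,1,3,3,3,2]
final swap arr[6],arr[9] → [2,1,1,2,2,1,2,3,3,3]; return 6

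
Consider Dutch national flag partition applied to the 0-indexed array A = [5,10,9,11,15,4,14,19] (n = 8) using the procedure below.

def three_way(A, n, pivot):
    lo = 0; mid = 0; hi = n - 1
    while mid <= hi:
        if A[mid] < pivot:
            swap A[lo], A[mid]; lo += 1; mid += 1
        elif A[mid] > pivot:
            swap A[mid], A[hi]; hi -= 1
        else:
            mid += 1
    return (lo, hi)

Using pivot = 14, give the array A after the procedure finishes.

lo=0 mid=0 hi=7
5<14: swap(0,0), lo=1 mid=1 ⇒ [5,10,9,11,15,4,14,19]
10<14: swap(1,1), lo=2 mid=2 ⇒ [5,10,9,11,15,4,14,19]
9<14: swap(2,2), lo=3 mid=3 ⇒ [5,10,9,11,15,4,14,19]
11<14: swap(3,3), lo=4 mid=4 ⇒ [5,10,9,11,15,4,14,19]
15>14: swap(4,7), hi=6 ⇒ [5,10,9,11,19,4,14,15]
19>14: swap(4,6), hi=5 ⇒ [5,10,9,11,14,4,19,15]
14=14: mid=5
4<14: swap(4,5), lo=5 mid=6 ⇒ [5,10,9,11,4,14,19,15]
done. lo=5 hi=5; A=[5,10,9,11,4,14,19,15]

[5,10,9,11,4,14,19,15]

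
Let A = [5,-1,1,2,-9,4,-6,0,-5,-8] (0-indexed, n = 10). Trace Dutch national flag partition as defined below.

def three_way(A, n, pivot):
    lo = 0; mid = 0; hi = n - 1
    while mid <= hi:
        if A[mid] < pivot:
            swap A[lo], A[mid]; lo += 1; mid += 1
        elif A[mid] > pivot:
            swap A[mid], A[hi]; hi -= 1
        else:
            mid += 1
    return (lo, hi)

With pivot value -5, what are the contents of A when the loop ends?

lo=0 mid=0 hi=9
5>-5: swap(0,9), hi=8 ⇒ [-8,-1,1,2,-9,4,-6,0,-5,5]
-8<-5: swap(0,0), lo=1 mid=1 ⇒ [-8,-1,1,2,-9,4,-6,0,-5,5]
-1>-5: swap(1,8), hi=7 ⇒ [-8,-5,1,2,-9,4,-6,0,-1,5]
-5=-5: mid=2
1>-5: swap(2,7), hi=6 ⇒ [-8,-5,0,2,-9,4,-6,1,-1,5]
0>-5: swap(2,6), hi=5 ⇒ [-8,-5,-6,2,-9,4,0,1,-1,5]
-6<-5: swap(1,2), lo=2 mid=3 ⇒ [-8,-6,-5,2,-9,4,0,1,-1,5]
2>-5: swap(3,5), hi=4 ⇒ [-8,-6,-5,4,-9,2,0,1,-1,5]
4>-5: swap(3,4), hi=3 ⇒ [-8,-6,-5,-9,4,2,0,1,-1,5]
-9<-5: swap(2,3), lo=3 mid=4 ⇒ [-8,-6,-9,-5,4,2,0,1,-1,5]
done. lo=3 hi=3; A=[-8,-6,-9,-5,4,2,0,1,-1,5]

[-8,-6,-9,-5,4,2,0,1,-1,5]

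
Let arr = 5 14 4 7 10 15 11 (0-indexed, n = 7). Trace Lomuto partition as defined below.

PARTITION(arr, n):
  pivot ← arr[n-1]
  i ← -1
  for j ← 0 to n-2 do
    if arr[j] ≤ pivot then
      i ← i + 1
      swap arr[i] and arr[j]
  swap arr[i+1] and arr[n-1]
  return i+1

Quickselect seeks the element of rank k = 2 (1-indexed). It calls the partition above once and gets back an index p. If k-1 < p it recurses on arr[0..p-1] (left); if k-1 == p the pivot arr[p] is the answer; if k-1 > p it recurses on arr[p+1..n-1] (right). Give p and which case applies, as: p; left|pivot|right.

pivot=11, i=-1
j=0: 5≤11, i=0, swap(0,0) ⇒ 5 14 4 7 10 15 11
j=1: 14>11, skip
j=2: 4≤11, i=1, swap(1,2) ⇒ 5 4 14 7 10 15 11
j=3: 7≤11, i=2, swap(2,3) ⇒ 5 4 7 14 10 15 11
j=4: 10≤11, i=3, swap(3,4) ⇒ 5 4 7 10 14 15 11
j=5: 15>11, skip
swap(4,6) ⇒ 5 4 7 10 11 15 14; return 4
p = 4; k-1 = 1 < 4 ⇒ left

4; left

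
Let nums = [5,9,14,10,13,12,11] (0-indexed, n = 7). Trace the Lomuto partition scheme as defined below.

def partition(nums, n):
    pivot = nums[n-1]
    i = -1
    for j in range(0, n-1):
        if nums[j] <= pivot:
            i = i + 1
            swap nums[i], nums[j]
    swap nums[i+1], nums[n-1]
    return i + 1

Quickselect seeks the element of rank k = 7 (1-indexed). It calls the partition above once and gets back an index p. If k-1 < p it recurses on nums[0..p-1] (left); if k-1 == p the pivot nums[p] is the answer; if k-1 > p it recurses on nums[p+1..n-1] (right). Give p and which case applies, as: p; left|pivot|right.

3; right

pivot=11, i=-1
j=0: 5≤11, i=0, swap(0,0) ⇒ [5,9,14,10,13,12,11]
j=1: 9≤11, i=1, swap(1,1) ⇒ [5,9,14,10,13,12,11]
j=2: 14>11, skip
j=3: 10≤11, i=2, swap(2,3) ⇒ [5,9,10,14,13,12,11]
j=4: 13>11, skip
j=5: 12>11, skip
swap(3,6) ⇒ [5,9,10,11,13,12,14]; return 3
p = 3; k-1 = 6 > 3 ⇒ right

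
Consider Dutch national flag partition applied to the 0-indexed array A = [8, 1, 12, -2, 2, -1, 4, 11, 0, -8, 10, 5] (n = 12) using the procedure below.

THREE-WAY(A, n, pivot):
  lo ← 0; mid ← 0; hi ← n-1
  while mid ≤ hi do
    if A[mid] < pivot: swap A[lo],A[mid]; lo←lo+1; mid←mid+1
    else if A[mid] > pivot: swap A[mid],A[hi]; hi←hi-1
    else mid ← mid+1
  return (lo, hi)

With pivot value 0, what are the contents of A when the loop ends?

[-8, -1, -2, 0, 2, 4, 11, 12, 1, 10, 5, 8]

pivot = 0; lo=0, mid=0, hi=11
A[mid]=8>0: swap A[0],A[11]; hi=10 → [5, 1, 12, -2, 2, -1, 4, 11, 0, -8, 10, 8]
A[mid]=5>0: swap A[0],A[10]; hi=9 → [10, 1, 12, -2, 2, -1, 4, 11, 0, -8, 5, 8]
A[mid]=10>0: swap A[0],A[9]; hi=8 → [-8, 1, 12, -2, 2, -1, 4, 11, 0, 10, 5, 8]
A[mid]=-8<0: swap A[0],A[0]; lo=1,mid=1 → [-8, 1, 12, -2, 2, -1, 4, 11, 0, 10, 5, 8]
A[mid]=1>0: swap A[1],A[8]; hi=7 → [-8, 0, 12, -2, 2, -1, 4, 11, 1, 10, 5, 8]
A[mid]=0=0: mid=2
A[mid]=12>0: swap A[2],A[7]; hi=6 → [-8, 0, 11, -2, 2, -1, 4, 12, 1, 10, 5, 8]
A[mid]=11>0: swap A[2],A[6]; hi=5 → [-8, 0, 4, -2, 2, -1, 11, 12, 1, 10, 5, 8]
A[mid]=4>0: swap A[2],A[5]; hi=4 → [-8, 0, -1, -2, 2, 4, 11, 12, 1, 10, 5, 8]
A[mid]=-1<0: swap A[1],A[2]; lo=2,mid=3 → [-8, -1, 0, -2, 2, 4, 11, 12, 1, 10, 5, 8]
A[mid]=-2<0: swap A[2],A[3]; lo=3,mid=4 → [-8, -1, -2, 0, 2, 4, 11, 12, 1, 10, 5, 8]
A[mid]=2>0: swap A[4],A[4]; hi=3 → [-8, -1, -2, 0, 2, 4, 11, 12, 1, 10, 5, 8]
end: lo=3, hi=3; A = [-8, -1, -2, 0, 2, 4, 11, 12, 1, 10, 5, 8]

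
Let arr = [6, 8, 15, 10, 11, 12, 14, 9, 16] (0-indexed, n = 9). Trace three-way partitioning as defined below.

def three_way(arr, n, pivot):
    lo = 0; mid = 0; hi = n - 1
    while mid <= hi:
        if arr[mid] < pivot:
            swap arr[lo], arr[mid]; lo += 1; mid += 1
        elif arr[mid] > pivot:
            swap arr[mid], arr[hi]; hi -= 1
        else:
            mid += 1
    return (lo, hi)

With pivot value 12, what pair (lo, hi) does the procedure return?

lo=0 mid=0 hi=8
6<12: swap(0,0), lo=1 mid=1 ⇒ [6, 8, 15, 10, 11, 12, 14, 9, 16]
8<12: swap(1,1), lo=2 mid=2 ⇒ [6, 8, 15, 10, 11, 12, 14, 9, 16]
15>12: swap(2,8), hi=7 ⇒ [6, 8, 16, 10, 11, 12, 14, 9, 15]
16>12: swap(2,7), hi=6 ⇒ [6, 8, 9, 10, 11, 12, 14, 16, 15]
9<12: swap(2,2), lo=3 mid=3 ⇒ [6, 8, 9, 10, 11, 12, 14, 16, 15]
10<12: swap(3,3), lo=4 mid=4 ⇒ [6, 8, 9, 10, 11, 12, 14, 16, 15]
11<12: swap(4,4), lo=5 mid=5 ⇒ [6, 8, 9, 10, 11, 12, 14, 16, 15]
12=12: mid=6
14>12: swap(6,6), hi=5 ⇒ [6, 8, 9, 10, 11, 12, 14, 16, 15]
done. lo=5 hi=5; arr=[6, 8, 9, 10, 11, 12, 14, 16, 15]

(5, 5)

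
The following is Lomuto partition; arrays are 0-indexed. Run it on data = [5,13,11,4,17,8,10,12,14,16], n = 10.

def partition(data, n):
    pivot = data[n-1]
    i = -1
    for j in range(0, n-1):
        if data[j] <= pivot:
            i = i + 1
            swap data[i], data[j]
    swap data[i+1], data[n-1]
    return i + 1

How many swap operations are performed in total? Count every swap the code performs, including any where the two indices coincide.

9

pivot=16, i=-1
j=0: 5≤16, i=0, swap(0,0) ⇒ [5,13,11,4,17,8,10,12,14,16]
j=1: 13≤16, i=1, swap(1,1) ⇒ [5,13,11,4,17,8,10,12,14,16]
j=2: 11≤16, i=2, swap(2,2) ⇒ [5,13,11,4,17,8,10,12,14,16]
j=3: 4≤16, i=3, swap(3,3) ⇒ [5,13,11,4,17,8,10,12,14,16]
j=4: 17>16, skip
j=5: 8≤16, i=4, swap(4,5) ⇒ [5,13,11,4,8,17,10,12,14,16]
j=6: 10≤16, i=5, swap(5,6) ⇒ [5,13,11,4,8,10,17,12,14,16]
j=7: 12≤16, i=6, swap(6,7) ⇒ [5,13,11,4,8,10,12,17,14,16]
j=8: 14≤16, i=7, swap(7,8) ⇒ [5,13,11,4,8,10,12,14,17,16]
swap(8,9) ⇒ [5,13,11,4,8,10,12,14,16,17]; return 8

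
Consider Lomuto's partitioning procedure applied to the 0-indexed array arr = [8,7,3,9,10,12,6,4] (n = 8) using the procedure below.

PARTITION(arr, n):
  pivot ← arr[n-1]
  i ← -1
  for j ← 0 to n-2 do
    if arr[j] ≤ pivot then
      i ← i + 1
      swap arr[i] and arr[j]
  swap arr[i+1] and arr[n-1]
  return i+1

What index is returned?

pivot = arr[7] = 4; i = -1
j=0: arr[0]=8 > 4 → no swap
j=1: arr[1]=7 > 4 → no swap
j=2: arr[2]=3 ≤ 4 → i=0, swap arr[0],arr[2] → [3,7,8,9,10,12,6,4]
j=3: arr[3]=9 > 4 → no swap
j=4: arr[4]=10 > 4 → no swap
j=5: arr[5]=12 > 4 → no swap
j=6: arr[6]=6 > 4 → no swap
final swap arr[1],arr[7] → [3,4,8,9,10,12,6,7]; return 1

1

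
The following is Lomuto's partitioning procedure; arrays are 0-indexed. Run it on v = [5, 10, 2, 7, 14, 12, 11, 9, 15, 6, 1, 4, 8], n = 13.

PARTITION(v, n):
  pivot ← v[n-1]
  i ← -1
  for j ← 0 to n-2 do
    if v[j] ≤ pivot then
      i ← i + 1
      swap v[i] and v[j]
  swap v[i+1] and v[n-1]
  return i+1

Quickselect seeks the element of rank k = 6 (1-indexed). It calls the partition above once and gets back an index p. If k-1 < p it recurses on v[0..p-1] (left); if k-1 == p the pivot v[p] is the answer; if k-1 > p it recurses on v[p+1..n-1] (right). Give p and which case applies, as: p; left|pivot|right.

pivot=8, i=-1
j=0: 5≤8, i=0, swap(0,0) ⇒ [5, 10, 2, 7, 14, 12, 11, 9, 15, 6, 1, 4, 8]
j=1: 10>8, skip
j=2: 2≤8, i=1, swap(1,2) ⇒ [5, 2, 10, 7, 14, 12, 11, 9, 15, 6, 1, 4, 8]
j=3: 7≤8, i=2, swap(2,3) ⇒ [5, 2, 7, 10, 14, 12, 11, 9, 15, 6, 1, 4, 8]
j=4: 14>8, skip
j=5: 12>8, skip
j=6: 11>8, skip
j=7: 9>8, skip
j=8: 15>8, skip
j=9: 6≤8, i=3, swap(3,9) ⇒ [5, 2, 7, 6, 14, 12, 11, 9, 15, 10, 1, 4, 8]
j=10: 1≤8, i=4, swap(4,10) ⇒ [5, 2, 7, 6, 1, 12, 11, 9, 15, 10, 14, 4, 8]
j=11: 4≤8, i=5, swap(5,11) ⇒ [5, 2, 7, 6, 1, 4, 11, 9, 15, 10, 14, 12, 8]
swap(6,12) ⇒ [5, 2, 7, 6, 1, 4, 8, 9, 15, 10, 14, 12, 11]; return 6
p = 6; k-1 = 5 < 6 ⇒ left

6; left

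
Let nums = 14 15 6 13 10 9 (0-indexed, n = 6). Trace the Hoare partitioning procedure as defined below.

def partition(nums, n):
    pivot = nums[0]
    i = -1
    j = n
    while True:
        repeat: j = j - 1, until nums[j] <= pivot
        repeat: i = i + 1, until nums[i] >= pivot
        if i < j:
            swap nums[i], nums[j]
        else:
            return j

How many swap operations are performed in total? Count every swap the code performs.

2

pivot = nums[0] = 14; i = -1, j = 6
j→5 (nums[5]=9≤14), i→0 (nums[0]=14≥14); i<j, swap → 9 15 6 13 10 14
j→4 (nums[4]=10≤14), i→1 (nums[1]=15≥14); i<j, swap → 9 10 6 13 15 14
j→3, i→4; i≥j, return j=3. nums = 9 10 6 13 15 14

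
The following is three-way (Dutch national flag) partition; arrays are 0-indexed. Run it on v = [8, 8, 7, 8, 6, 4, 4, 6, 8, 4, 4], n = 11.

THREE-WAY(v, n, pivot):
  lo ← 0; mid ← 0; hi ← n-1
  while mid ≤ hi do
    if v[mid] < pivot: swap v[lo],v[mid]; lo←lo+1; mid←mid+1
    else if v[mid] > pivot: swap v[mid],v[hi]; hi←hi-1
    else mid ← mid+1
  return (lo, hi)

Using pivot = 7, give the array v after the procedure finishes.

pivot = 7; lo=0, mid=0, hi=10
v[mid]=8>7: swap v[0],v[10]; hi=9 → [4, 8, 7, 8, 6, 4, 4, 6, 8, 4, 8]
v[mid]=4<7: swap v[0],v[0]; lo=1,mid=1 → [4, 8, 7, 8, 6, 4, 4, 6, 8, 4, 8]
v[mid]=8>7: swap v[1],v[9]; hi=8 → [4, 4, 7, 8, 6, 4, 4, 6, 8, 8, 8]
v[mid]=4<7: swap v[1],v[1]; lo=2,mid=2 → [4, 4, 7, 8, 6, 4, 4, 6, 8, 8, 8]
v[mid]=7=7: mid=3
v[mid]=8>7: swap v[3],v[8]; hi=7 → [4, 4, 7, 8, 6, 4, 4, 6, 8, 8, 8]
v[mid]=8>7: swap v[3],v[7]; hi=6 → [4, 4, 7, 6, 6, 4, 4, 8, 8, 8, 8]
v[mid]=6<7: swap v[2],v[3]; lo=3,mid=4 → [4, 4, 6, 7, 6, 4, 4, 8, 8, 8, 8]
v[mid]=6<7: swap v[3],v[4]; lo=4,mid=5 → [4, 4, 6, 6, 7, 4, 4, 8, 8, 8, 8]
v[mid]=4<7: swap v[4],v[5]; lo=5,mid=6 → [4, 4, 6, 6, 4, 7, 4, 8, 8, 8, 8]
v[mid]=4<7: swap v[5],v[6]; lo=6,mid=7 → [4, 4, 6, 6, 4, 4, 7, 8, 8, 8, 8]
end: lo=6, hi=6; v = [4, 4, 6, 6, 4, 4, 7, 8, 8, 8, 8]

[4, 4, 6, 6, 4, 4, 7, 8, 8, 8, 8]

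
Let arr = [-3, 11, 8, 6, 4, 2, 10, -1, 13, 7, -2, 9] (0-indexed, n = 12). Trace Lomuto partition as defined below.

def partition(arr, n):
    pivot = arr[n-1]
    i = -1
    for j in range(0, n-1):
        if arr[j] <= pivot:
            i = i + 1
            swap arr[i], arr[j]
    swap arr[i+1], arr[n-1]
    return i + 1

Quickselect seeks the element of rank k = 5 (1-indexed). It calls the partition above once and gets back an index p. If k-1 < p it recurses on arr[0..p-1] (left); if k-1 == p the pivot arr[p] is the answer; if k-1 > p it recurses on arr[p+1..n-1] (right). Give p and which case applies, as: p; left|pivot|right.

8; left

pivot=9, i=-1
j=0: -3≤9, i=0, swap(0,0) ⇒ [-3, 11, 8, 6, 4, 2, 10, -1, 13, 7, -2, 9]
j=1: 11>9, skip
j=2: 8≤9, i=1, swap(1,2) ⇒ [-3, 8, 11, 6, 4, 2, 10, -1, 13, 7, -2, 9]
j=3: 6≤9, i=2, swap(2,3) ⇒ [-3, 8, 6, 11, 4, 2, 10, -1, 13, 7, -2, 9]
j=4: 4≤9, i=3, swap(3,4) ⇒ [-3, 8, 6, 4, 11, 2, 10, -1, 13, 7, -2, 9]
j=5: 2≤9, i=4, swap(4,5) ⇒ [-3, 8, 6, 4, 2, 11, 10, -1, 13, 7, -2, 9]
j=6: 10>9, skip
j=7: -1≤9, i=5, swap(5,7) ⇒ [-3, 8, 6, 4, 2, -1, 10, 11, 13, 7, -2, 9]
j=8: 13>9, skip
j=9: 7≤9, i=6, swap(6,9) ⇒ [-3, 8, 6, 4, 2, -1, 7, 11, 13, 10, -2, 9]
j=10: -2≤9, i=7, swap(7,10) ⇒ [-3, 8, 6, 4, 2, -1, 7, -2, 13, 10, 11, 9]
swap(8,11) ⇒ [-3, 8, 6, 4, 2, -1, 7, -2, 9, 10, 11, 13]; return 8
p = 8; k-1 = 4 < 8 ⇒ left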